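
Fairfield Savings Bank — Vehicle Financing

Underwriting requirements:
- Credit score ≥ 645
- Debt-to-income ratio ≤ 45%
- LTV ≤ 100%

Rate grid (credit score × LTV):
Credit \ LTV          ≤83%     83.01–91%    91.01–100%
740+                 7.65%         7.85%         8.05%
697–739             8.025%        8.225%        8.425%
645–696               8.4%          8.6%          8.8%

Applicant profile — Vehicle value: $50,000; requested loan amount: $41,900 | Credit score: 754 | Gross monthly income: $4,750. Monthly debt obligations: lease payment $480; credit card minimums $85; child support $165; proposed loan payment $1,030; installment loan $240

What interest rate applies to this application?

7.85%

Credit score 754 ≥ 645; Total monthly debts = (480 + 85 + 165 + 1,030 + 240) = 2,000. Debt-to-income = 2,000/4,750 = 42.1% — meets 45% limit
LTV: 41,900 ÷ 50,000 = 83.8%, within 100% cap
Credit 754 → row 740+; LTV 83.8% → column 83.01–91%. Grid cell → 7.85%.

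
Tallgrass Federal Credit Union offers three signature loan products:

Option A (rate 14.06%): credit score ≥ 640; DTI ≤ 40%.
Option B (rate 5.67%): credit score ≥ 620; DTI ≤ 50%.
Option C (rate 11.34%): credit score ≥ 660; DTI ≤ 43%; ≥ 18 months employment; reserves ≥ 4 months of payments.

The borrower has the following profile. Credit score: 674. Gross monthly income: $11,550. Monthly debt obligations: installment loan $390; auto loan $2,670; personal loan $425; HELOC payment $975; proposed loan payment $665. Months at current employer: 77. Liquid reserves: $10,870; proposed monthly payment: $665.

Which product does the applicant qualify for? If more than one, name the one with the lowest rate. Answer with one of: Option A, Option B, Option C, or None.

Total debts = (390 + 2,670 + 425 + 975 + 665) = 5,125; DTI = 5,125/11,550 = 44.4%.
Reserves = 10,870/665 = 16.3 months.
Option A: score 674 ≥ 640; DTI 44.4% > 40% → does not qualify.
Option B: score 674 ≥ 620; DTI 44.4% ≤ 50% → qualifies.
Option C: score 674 ≥ 660; DTI 44.4% > 43%; employment 77 ≥ 18 mo; reserves 16.3 ≥ 4 mo → does not qualify.

Option B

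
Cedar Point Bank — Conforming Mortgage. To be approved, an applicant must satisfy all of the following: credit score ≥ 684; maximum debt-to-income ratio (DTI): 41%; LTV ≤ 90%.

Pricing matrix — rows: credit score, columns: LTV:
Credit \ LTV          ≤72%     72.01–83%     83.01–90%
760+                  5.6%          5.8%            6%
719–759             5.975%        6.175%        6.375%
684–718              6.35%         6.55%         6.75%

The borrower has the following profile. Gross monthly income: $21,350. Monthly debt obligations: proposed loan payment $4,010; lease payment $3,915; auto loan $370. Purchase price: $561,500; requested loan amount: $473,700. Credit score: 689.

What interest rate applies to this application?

6.75%

Credit score 689 ≥ 684; Total monthly debts = (4,010 + 3,915 + 370) = 8,295. Debt-to-income = 8,295/21,350 = 38.9% — meets 41% limit
LTV: 473,700 ÷ 561,500 = 84.4%, within 90% cap
Row: 689 falls in 684–718. Column: 84.4% falls in 83.01–90%. Rate = 6.75%.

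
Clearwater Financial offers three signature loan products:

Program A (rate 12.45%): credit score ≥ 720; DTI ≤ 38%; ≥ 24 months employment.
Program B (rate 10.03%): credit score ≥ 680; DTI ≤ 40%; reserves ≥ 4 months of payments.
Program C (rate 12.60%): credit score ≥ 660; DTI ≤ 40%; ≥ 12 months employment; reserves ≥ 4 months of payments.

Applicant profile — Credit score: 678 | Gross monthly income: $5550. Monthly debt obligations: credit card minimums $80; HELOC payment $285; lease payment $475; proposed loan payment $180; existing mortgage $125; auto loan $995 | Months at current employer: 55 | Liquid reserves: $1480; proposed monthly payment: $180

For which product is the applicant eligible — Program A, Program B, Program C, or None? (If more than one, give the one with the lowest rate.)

Program C

Total debts = (80 + 285 + 475 + 180 + 125 + 995) = 2,140; DTI = 2,140/5,550 = 38.6%.
Reserves = 1,480/180 = 8.2 months.
Program A: score 678 < 720; DTI 38.6% > 38%; employment 55 ≥ 24 mo → does not qualify.
Program B: score 678 < 680; DTI 38.6% ≤ 40%; reserves 8.2 ≥ 4 mo → does not qualify.
Program C: score 678 ≥ 660; DTI 38.6% ≤ 40%; employment 55 ≥ 12 mo; reserves 8.2 ≥ 4 mo → qualifies.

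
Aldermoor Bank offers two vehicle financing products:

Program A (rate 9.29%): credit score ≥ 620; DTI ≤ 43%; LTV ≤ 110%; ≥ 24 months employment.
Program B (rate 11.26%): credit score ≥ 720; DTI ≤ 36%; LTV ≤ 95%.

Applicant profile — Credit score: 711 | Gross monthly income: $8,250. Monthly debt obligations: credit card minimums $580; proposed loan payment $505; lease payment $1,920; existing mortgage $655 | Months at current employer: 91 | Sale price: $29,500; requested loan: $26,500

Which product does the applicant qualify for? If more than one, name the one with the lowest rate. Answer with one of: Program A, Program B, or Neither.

Neither

Total debts = (580 + 505 + 1,920 + 655) = 3,660; DTI = 3,660/8,250 = 44.4%.
LTV = 26,500/29,500 = 89.8%.
Program A: score 711 ≥ 620; DTI 44.4% > 43%; LTV 89.8% ≤ 110%; employment 91 ≥ 24 mo → does not qualify.
Program B: score 711 < 720; DTI 44.4% > 36%; LTV 89.8% ≤ 95% → does not qualify.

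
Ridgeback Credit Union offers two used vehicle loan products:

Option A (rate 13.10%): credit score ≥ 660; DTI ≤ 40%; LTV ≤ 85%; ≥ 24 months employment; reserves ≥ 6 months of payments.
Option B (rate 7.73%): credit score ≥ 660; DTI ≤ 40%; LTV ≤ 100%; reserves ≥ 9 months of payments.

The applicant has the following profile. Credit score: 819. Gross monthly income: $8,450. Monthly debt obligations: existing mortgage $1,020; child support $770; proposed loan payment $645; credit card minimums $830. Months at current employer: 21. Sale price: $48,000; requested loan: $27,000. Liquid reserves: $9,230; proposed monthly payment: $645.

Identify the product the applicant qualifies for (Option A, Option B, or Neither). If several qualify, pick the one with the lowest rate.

Total debts = (1,020 + 770 + 645 + 830) = 3,265; DTI = 3,265/8,450 = 38.6%.
LTV = 27,000/48,000 = 56.2%.
Reserves = 9,230/645 = 14.3 months.
Option A: score 819 ≥ 660; DTI 38.6% ≤ 40%; LTV 56.2% ≤ 85%; employment 21 < 24 mo; reserves 14.3 ≥ 6 mo → does not qualify.
Option B: score 819 ≥ 660; DTI 38.6% ≤ 40%; LTV 56.2% ≤ 100%; reserves 14.3 ≥ 9 mo → qualifies.

Option B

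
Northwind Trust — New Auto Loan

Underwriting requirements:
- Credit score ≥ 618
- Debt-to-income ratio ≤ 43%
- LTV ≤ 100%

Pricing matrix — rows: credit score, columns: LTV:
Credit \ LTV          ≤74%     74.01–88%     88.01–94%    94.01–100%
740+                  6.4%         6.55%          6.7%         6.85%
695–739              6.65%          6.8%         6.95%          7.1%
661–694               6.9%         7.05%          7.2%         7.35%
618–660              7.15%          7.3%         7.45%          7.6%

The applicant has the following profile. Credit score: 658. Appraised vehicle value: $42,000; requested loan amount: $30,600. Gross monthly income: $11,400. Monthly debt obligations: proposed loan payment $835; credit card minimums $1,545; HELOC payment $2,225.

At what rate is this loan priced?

Credit score 658 ≥ 618; Total monthly debts = (835 + 1,545 + 2,225) = 4,605. Debt-to-income = 4,605/11,400 = 40.4% — meets 43% limit
LTV: 30,600 ÷ 42,000 = 72.9%, within 100% cap
Row: 658 falls in 618–660. Column: 72.9% falls in ≤74%. Rate = 7.15%.

7.15%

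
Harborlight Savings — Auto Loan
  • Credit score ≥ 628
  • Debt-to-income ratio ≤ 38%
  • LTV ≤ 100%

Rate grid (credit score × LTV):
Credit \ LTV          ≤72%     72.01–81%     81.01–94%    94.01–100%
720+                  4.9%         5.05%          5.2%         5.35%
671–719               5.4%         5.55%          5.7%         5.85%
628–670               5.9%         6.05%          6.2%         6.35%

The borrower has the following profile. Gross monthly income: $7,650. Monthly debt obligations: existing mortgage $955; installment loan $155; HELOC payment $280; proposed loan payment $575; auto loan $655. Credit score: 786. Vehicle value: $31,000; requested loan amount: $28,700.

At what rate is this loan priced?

5.2%

Credit score 786 ≥ 628; Total monthly debts = (955 + 155 + 280 + 575 + 655) = 2,620. Debt-to-income = 2,620/7,650 = 34.2% — meets 38% limit
Loan-to-value = 28,700/31,000 = 92.6% — pass (100% max)
Score 786 is in the 720+ band; LTV 92.6% is in the 81.01–94% band → 5.2%.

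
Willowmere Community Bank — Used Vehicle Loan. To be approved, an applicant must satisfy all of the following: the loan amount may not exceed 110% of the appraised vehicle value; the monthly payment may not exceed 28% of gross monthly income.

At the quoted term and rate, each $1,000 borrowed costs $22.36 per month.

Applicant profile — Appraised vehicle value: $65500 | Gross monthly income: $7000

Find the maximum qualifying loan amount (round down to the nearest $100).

Payment cap: 28% × $7,000 = $1,960/month.
At $22.36 per $1,000, that supports 1,960/22.36 × 1,000 ≈ $87,656 → $87,600.
LTV cap: 110% × $65,500 = $72,050 → $72,000.
Binding constraint: loan-to-value.

$72,000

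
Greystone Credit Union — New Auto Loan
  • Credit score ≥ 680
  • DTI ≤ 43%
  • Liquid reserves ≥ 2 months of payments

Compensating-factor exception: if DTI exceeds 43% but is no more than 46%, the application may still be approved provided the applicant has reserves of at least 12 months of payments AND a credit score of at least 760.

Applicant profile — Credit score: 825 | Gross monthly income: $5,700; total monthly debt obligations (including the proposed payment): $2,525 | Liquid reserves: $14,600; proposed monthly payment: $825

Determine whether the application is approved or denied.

Approved

Credit score 825 ≥ 680 (meets base)
DTI: 2,525 ÷ 5,700 = 44.3%, over the 43% base limit.
Reserves: 14,600 ÷ 825 = 17.7 months (meets 2-month minimum)
DTI 44.3% is within the 43%–46% exception band; checking compensating factors.
Reserves 17.7 ≥ 12 months; credit score 825 ≥ 760.
Both override conditions satisfied; DTI exception granted.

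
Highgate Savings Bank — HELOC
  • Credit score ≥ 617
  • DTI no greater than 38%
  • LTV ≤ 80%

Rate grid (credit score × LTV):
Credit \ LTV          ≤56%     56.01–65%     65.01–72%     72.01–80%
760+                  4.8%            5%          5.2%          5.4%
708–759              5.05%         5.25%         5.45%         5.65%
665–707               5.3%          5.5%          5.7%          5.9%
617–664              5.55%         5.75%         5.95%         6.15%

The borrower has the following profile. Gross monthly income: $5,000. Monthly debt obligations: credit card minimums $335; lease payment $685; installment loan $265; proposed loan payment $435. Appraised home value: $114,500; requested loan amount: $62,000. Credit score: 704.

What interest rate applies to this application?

Credit score 704 ≥ 617; Total monthly debts = (335 + 685 + 265 + 435) = 1,720. DTI = 1,720/5,000 = 34.4% ≤ 38%
LTV: 62,000 ÷ 114,500 = 54.1%, within 80% cap
Credit 704 → row 665–707; LTV 54.1% → column ≤56%. Grid cell → 5.3%.

5.3%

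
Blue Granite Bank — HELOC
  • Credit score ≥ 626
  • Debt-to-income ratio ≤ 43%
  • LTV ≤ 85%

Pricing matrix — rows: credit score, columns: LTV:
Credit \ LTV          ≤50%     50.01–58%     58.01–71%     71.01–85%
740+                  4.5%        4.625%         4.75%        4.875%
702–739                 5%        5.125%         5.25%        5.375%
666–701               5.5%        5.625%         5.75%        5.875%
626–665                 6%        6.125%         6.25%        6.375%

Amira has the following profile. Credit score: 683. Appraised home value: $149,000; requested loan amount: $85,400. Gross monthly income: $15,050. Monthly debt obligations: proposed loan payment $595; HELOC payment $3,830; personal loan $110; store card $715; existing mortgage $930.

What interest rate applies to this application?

Credit score 683 ≥ 626; Total monthly debts = (595 + 3,830 + 110 + 715 + 930) = 6,180. DTI = 6,180/15,050 = 41.1% ≤ 43%
LTV: 85,400 ÷ 149,000 = 57.3%, within 85% cap
Credit 683 → row 666–701; LTV 57.3% → column 50.01–58%. Grid cell → 5.625%.

5.625%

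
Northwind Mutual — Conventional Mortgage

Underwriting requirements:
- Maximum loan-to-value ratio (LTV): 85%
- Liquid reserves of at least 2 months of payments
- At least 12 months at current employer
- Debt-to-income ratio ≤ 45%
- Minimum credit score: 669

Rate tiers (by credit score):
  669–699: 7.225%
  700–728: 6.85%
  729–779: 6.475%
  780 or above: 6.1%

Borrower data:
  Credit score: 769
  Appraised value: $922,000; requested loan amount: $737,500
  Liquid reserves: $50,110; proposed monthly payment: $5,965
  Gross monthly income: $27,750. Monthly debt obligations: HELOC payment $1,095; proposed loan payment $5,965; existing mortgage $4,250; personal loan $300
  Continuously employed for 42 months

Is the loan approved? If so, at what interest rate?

Credit score 769 ≥ 669 (meets minimum)
Reserves = 50,110/5,965 = 8.4 months ≥ 2
Total monthly debts = (1,095 + 5,965 + 4,250 + 300) = 11,610. DTI = 11,610/27,750 = 41.8% ≤ 45%
Employment 42 ≥ 12 months
LTV = 737,500/922,000 = 80% ≤ 85%
All requirements met. Score 769 falls in the 729–779 tier → 6.475%.

Approved at 6.475%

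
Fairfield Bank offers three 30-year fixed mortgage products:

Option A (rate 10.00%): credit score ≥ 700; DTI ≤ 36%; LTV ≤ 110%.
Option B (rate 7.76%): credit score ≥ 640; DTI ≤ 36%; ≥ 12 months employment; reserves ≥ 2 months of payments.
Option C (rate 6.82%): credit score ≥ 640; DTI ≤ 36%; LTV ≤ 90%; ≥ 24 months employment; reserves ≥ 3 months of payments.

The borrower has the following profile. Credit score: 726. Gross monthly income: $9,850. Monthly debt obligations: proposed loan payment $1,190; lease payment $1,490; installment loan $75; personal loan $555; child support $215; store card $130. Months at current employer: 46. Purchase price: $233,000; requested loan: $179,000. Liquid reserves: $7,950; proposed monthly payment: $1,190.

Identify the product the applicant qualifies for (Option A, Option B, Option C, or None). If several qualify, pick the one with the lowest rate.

Total debts = (1,190 + 1,490 + 75 + 555 + 215 + 130) = 3,655; DTI = 3,655/9,850 = 37.1%.
LTV = 179,000/233,000 = 76.8%.
Reserves = 7,950/1,190 = 6.7 months.
Option A: score 726 ≥ 700; DTI 37.1% > 36%; LTV 76.8% ≤ 110% → does not qualify.
Option B: score 726 ≥ 640; DTI 37.1% > 36%; employment 46 ≥ 12 mo; reserves 6.7 ≥ 2 mo → does not qualify.
Option C: score 726 ≥ 640; DTI 37.1% > 36%; LTV 76.8% ≤ 90%; employment 46 ≥ 24 mo; reserves 6.7 ≥ 3 mo → does not qualify.

None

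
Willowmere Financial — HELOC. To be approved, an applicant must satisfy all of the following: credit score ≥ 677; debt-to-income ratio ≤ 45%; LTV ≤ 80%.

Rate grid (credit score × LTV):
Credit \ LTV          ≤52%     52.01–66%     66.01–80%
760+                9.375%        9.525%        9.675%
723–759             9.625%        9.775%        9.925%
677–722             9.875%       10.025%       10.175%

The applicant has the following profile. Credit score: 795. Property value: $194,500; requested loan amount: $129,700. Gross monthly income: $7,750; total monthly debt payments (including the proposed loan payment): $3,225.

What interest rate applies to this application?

Credit score 795 ≥ 677; DTI: 3,225 ÷ 7,750 = 41.6%, within the 45% cap
Loan-to-value = 129,700/194,500 = 66.7% — pass (80% max)
Row: 795 falls in 760+. Column: 66.7% falls in 66.01–80%. Rate = 9.675%.

9.675%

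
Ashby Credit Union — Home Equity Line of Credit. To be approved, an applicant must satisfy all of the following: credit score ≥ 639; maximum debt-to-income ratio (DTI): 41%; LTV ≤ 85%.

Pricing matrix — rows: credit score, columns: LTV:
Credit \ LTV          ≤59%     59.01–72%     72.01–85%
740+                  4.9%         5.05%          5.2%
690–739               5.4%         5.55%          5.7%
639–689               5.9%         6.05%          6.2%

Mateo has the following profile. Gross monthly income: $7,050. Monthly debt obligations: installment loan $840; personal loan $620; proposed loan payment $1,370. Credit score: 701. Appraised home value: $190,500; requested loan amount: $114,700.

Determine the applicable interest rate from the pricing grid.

5.55%

Credit score 701 ≥ 639; Total monthly debts = (840 + 620 + 1,370) = 2,830. DTI: 2,830 ÷ 7,050 = 40.1%, within the 41% cap
Loan-to-value = 114,700/190,500 = 60.2% — pass (85% max)
Credit 701 → row 690–739; LTV 60.2% → column 59.01–72%. Grid cell → 5.55%.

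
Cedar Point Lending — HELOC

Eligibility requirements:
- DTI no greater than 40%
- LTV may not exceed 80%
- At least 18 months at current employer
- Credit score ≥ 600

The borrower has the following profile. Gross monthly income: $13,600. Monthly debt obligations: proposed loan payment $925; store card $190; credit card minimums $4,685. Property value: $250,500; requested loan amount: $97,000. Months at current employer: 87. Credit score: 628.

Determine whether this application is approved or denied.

Denied

Total monthly debts = (925 + 190 + 4,685) = 5,800. Debt-to-income = 5,800/13,600 = 42.6% — over 40% limit
Loan-to-value = 97,000/250,500 = 38.7% — pass (80% max)
Employment 87 ≥ 18 months
Credit score 628 ≥ 600 (meets)
Fails on DTI.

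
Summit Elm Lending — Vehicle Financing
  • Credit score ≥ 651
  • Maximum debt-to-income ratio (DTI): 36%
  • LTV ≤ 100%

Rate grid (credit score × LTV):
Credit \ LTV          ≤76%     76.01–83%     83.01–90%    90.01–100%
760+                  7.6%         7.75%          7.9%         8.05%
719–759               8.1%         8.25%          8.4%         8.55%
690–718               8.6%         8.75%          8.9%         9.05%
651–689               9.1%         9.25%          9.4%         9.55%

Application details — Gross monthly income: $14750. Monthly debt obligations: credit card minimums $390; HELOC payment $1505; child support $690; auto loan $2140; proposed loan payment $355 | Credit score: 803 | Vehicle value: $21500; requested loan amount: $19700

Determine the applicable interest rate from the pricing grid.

8.05%

Credit score 803 ≥ 651; Total monthly debts = (390 + 1,505 + 690 + 2,140 + 355) = 5,080. DTI: 5,080 ÷ 14,750 = 34.4%, within the 36% cap
LTV: 19,700 ÷ 21,500 = 91.6%, within 100% cap
Row: 803 falls in 760+. Column: 91.6% falls in 90.01–100%. Rate = 8.05%.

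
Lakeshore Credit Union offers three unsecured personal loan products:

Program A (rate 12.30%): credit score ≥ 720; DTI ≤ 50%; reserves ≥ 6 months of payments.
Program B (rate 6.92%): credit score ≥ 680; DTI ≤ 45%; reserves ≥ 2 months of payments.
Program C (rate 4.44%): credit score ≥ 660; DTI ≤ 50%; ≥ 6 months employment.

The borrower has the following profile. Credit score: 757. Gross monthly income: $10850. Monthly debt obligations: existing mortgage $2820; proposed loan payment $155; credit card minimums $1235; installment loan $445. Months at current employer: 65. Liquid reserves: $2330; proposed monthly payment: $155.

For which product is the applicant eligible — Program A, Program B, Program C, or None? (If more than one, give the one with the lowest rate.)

Program C

Total debts = (2,820 + 155 + 1,235 + 445) = 4,655; DTI = 4,655/10,850 = 42.9%.
Reserves = 2,330/155 = 15.0 months.
Program A: score 757 ≥ 720; DTI 42.9% ≤ 50%; reserves 15.0 ≥ 6 mo → qualifies.
Program B: score 757 ≥ 680; DTI 42.9% ≤ 45%; reserves 15.0 ≥ 2 mo → qualifies.
Program C: score 757 ≥ 660; DTI 42.9% ≤ 50%; employment 65 ≥ 6 mo → qualifies.
Qualifying: Program A, Program B, Program C. Lowest rate is 4.44% → Program C.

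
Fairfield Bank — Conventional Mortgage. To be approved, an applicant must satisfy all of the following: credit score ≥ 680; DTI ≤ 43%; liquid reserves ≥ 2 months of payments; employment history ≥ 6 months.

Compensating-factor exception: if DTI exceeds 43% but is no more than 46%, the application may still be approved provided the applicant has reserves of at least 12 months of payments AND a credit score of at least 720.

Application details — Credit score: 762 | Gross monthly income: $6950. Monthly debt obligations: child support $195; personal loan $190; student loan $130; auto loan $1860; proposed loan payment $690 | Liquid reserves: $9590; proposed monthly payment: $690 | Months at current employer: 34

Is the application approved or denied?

Credit score 762 ≥ 680 (meets base)
Total debts = (195 + 190 + 130 + 1,860 + 690) = 3,065. DTI: 3,065 ÷ 6,950 = 44.1%, over the 43% base limit.
Reserves = 9,590/690 = 13.9 months ≥ 2
Employment 34 ≥ 6 months
44.1% falls in the override range (43%–46%), so the compensating-factor test applies.
Reserves 13.9 ≥ 12 months; credit score 762 ≥ 720.
Both override conditions satisfied; DTI exception granted.

Approved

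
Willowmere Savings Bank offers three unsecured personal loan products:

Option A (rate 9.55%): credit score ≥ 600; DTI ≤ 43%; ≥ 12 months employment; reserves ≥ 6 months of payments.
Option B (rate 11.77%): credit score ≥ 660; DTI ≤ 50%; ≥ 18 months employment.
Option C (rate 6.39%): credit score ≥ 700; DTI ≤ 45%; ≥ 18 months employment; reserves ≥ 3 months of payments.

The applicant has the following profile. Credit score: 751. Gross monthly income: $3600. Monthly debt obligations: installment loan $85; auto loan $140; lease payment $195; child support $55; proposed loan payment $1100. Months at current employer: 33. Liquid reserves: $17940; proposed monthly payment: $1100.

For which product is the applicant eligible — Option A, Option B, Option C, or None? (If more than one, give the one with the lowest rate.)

Total debts = (85 + 140 + 195 + 55 + 1,100) = 1,575; DTI = 1,575/3,600 = 43.8%.
Reserves = 17,940/1,100 = 16.3 months.
Option A: score 751 ≥ 600; DTI 43.8% > 43%; employment 33 ≥ 12 mo; reserves 16.3 ≥ 6 mo → does not qualify.
Option B: score 751 ≥ 660; DTI 43.8% ≤ 50%; employment 33 ≥ 18 mo → qualifies.
Option C: score 751 ≥ 700; DTI 43.8% ≤ 45%; employment 33 ≥ 18 mo; reserves 16.3 ≥ 3 mo → qualifies.
Qualifying: Option B, Option C. Lowest rate is 6.39% → Option C.

Option C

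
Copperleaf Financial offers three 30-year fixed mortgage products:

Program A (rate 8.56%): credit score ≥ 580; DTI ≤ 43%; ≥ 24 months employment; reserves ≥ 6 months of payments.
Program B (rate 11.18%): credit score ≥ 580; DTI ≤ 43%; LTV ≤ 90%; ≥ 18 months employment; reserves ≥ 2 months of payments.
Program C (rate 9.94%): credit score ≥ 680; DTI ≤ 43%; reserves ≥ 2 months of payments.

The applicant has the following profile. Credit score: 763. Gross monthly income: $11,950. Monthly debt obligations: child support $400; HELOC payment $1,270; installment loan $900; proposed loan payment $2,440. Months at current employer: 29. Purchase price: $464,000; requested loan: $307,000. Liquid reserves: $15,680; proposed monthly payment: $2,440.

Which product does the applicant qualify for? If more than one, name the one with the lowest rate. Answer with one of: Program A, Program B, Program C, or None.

Total debts = (400 + 1,270 + 900 + 2,440) = 5,010; DTI = 5,010/11,950 = 41.9%.
LTV = 307,000/464,000 = 66.2%.
Reserves = 15,680/2,440 = 6.4 months.
Program A: score 763 ≥ 580; DTI 41.9% ≤ 43%; employment 29 ≥ 24 mo; reserves 6.4 ≥ 6 mo → qualifies.
Program B: score 763 ≥ 580; DTI 41.9% ≤ 43%; LTV 66.2% ≤ 90%; employment 29 ≥ 18 mo; reserves 6.4 ≥ 2 mo → qualifies.
Program C: score 763 ≥ 680; DTI 41.9% ≤ 43%; reserves 6.4 ≥ 2 mo → qualifies.
Qualifying: Program A, Program B, Program C. Lowest rate is 8.56% → Program A.

Program A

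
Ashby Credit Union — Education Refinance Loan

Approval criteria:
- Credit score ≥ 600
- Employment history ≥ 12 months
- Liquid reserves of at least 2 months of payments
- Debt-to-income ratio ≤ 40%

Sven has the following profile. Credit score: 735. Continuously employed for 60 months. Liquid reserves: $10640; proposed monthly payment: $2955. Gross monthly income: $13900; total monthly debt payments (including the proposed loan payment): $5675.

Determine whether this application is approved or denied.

Credit score 735 ≥ 600 (meets)
Employment 60 ≥ 12 months
Reserves: 10,640 ÷ 2,955 = 3.6 months (meets 2-month minimum)
DTI = 5,675/13,900 = 40.8% > 40%
Fails on DTI.

Denied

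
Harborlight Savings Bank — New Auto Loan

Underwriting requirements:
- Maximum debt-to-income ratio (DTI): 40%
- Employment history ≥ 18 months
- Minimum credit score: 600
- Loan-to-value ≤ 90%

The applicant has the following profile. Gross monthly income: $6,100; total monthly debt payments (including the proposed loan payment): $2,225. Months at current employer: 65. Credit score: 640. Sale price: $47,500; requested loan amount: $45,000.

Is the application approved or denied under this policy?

Debt-to-income = 2,225/6,100 = 36.5% — meets 40% limit
Employment 65 ≥ 18 months
Credit score 640 ≥ 600 (meets)
Loan-to-value = 45,000/47,500 = 94.7% — fail (90% max)
Fails on LTV.

Denied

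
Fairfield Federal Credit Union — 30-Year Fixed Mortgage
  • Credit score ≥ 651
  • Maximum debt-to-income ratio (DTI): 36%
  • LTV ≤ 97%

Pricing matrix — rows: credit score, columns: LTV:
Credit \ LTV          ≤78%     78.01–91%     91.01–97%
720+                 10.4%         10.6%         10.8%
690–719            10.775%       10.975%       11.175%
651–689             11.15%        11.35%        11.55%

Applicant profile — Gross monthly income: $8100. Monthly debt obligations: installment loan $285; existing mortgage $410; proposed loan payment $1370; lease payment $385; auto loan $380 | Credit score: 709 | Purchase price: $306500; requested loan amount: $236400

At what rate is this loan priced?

Credit score 709 ≥ 651; Total monthly debts = (285 + 410 + 1,370 + 385 + 380) = 2,830. Debt-to-income = 2,830/8,100 = 34.9% — meets 36% limit
LTV: 236,400 ÷ 306,500 = 77.1%, within 97% cap
Score 709 is in the 690–719 band; LTV 77.1% is in the ≤78% band → 10.775%.

10.775%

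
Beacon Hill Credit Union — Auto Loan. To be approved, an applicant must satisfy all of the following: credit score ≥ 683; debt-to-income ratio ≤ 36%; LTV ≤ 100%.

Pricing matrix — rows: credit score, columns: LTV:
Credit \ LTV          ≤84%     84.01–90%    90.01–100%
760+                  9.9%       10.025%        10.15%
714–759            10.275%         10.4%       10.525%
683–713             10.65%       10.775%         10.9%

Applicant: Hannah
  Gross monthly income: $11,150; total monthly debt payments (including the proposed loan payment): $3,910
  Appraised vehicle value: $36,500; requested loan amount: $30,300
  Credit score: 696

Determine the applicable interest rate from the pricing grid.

Credit score 696 ≥ 683; DTI: 3,910 ÷ 11,150 = 35.1%, within the 36% cap
LTV: 30,300 ÷ 36,500 = 83%, within 100% cap
Credit 696 → row 683–713; LTV 83% → column ≤84%. Grid cell → 10.65%.

10.65%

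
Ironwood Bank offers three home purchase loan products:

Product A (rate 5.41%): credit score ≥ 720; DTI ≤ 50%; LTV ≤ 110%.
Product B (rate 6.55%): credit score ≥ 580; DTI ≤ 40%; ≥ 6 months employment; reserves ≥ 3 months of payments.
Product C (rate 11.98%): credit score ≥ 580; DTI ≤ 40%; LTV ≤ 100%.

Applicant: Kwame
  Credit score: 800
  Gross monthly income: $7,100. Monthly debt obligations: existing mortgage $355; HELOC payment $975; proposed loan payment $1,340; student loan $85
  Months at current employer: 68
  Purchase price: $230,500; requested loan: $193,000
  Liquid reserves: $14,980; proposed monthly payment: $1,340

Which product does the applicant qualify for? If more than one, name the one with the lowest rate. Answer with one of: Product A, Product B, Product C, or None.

Product A

Total debts = (355 + 975 + 1,340 + 85) = 2,755; DTI = 2,755/7,100 = 38.8%.
LTV = 193,000/230,500 = 83.7%.
Reserves = 14,980/1,340 = 11.2 months.
Product A: score 800 ≥ 720; DTI 38.8% ≤ 50%; LTV 83.7% ≤ 110% → qualifies.
Product B: score 800 ≥ 580; DTI 38.8% ≤ 40%; employment 68 ≥ 6 mo; reserves 11.2 ≥ 3 mo → qualifies.
Product C: score 800 ≥ 580; DTI 38.8% ≤ 40%; LTV 83.7% ≤ 100% → qualifies.
Qualifying: Product A, Product B, Product C. Lowest rate is 5.41% → Product A.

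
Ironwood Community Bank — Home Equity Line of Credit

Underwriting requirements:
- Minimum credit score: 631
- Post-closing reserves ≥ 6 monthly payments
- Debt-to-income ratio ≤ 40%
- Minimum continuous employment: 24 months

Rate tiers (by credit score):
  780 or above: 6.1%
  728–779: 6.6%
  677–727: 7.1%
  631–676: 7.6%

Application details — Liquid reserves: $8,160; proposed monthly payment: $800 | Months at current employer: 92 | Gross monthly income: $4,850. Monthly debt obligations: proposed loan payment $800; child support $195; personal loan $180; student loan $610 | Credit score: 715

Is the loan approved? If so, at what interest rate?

Approved at 7.1%

Credit score 715 ≥ 631 (meets minimum)
Liquid reserves cover 8,160/800 = 10.2 months — ≥ 6 required
Total monthly debts = (800 + 195 + 180 + 610) = 1,785. DTI: 1,785 ÷ 4,850 = 36.8%, within the 40% cap
Employment 92 ≥ 24 months
All requirements met. Score 715 falls in the 677–727 tier → 7.1%.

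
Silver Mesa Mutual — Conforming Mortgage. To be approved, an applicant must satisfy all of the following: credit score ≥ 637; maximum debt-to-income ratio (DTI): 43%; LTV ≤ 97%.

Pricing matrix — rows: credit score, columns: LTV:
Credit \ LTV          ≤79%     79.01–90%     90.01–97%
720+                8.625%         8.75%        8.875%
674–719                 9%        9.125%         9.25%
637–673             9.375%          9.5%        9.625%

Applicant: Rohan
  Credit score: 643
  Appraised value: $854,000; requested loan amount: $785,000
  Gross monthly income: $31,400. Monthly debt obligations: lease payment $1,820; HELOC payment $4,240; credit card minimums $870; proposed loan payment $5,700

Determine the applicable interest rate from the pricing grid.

Credit score 643 ≥ 637; Total monthly debts = (1,820 + 4,240 + 870 + 5,700) = 12,630. DTI: 12,630 ÷ 31,400 = 40.2%, within the 43% cap
Loan-to-value = 785,000/854,000 = 91.9% — pass (97% max)
Score 643 is in the 637–673 band; LTV 91.9% is in the 90.01–97% band → 9.625%.

9.625%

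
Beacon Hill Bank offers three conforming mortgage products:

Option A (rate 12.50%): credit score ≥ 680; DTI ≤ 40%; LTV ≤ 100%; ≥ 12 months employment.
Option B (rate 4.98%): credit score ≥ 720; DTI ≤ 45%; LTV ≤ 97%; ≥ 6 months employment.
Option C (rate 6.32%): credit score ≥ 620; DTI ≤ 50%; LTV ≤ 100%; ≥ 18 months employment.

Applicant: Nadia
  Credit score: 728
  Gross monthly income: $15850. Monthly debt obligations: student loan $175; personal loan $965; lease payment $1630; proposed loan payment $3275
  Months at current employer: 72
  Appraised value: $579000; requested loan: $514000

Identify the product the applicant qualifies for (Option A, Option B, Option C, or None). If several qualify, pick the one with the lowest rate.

Option B

Total debts = (175 + 965 + 1,630 + 3,275) = 6,045; DTI = 6,045/15,850 = 38.1%.
LTV = 514,000/579,000 = 88.8%.
Option A: score 728 ≥ 680; DTI 38.1% ≤ 40%; LTV 88.8% ≤ 100%; employment 72 ≥ 12 mo → qualifies.
Option B: score 728 ≥ 720; DTI 38.1% ≤ 45%; LTV 88.8% ≤ 97%; employment 72 ≥ 6 mo → qualifies.
Option C: score 728 ≥ 620; DTI 38.1% ≤ 50%; LTV 88.8% ≤ 100%; employment 72 ≥ 18 mo → qualifies.
Qualifying: Option A, Option B, Option C. Lowest rate is 4.98% → Option B.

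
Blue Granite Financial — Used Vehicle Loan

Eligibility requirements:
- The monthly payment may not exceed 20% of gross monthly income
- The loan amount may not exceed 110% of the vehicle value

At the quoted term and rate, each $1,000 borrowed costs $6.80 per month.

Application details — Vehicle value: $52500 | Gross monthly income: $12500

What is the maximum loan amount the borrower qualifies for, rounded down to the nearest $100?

Payment cap: 20% × $12,500 = $2,500/month.
At $6.80 per $1,000, that supports 2,500/6.80 × 1,000 ≈ $367,647 → $367,600.
LTV cap: 110% × $52,500 = $57,750 → $57,700.
Binding constraint: loan-to-value.

$57,700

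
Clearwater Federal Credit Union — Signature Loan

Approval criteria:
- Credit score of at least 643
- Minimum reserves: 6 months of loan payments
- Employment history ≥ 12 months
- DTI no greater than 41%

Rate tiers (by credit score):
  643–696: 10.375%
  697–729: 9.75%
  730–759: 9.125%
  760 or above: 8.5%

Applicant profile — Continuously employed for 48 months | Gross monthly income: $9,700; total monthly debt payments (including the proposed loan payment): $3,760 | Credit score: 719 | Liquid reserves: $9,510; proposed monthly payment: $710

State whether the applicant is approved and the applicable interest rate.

Credit score 719 ≥ 643 (meets minimum)
Employment 48 ≥ 12 months
Liquid reserves cover 9,510/710 = 13.4 months — ≥ 6 required
Debt-to-income = 3,760/9,700 = 38.8% — meets 41% limit
All requirements met. Score 719 falls in the 697–729 tier → 9.75%.

Approved at 9.75%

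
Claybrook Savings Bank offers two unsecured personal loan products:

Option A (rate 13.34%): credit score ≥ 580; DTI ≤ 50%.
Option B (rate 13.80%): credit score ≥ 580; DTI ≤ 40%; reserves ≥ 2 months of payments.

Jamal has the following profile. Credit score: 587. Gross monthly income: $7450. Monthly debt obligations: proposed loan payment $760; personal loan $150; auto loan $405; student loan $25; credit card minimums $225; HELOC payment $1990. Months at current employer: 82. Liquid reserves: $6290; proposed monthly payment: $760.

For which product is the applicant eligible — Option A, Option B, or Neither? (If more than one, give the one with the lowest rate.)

Option A

Total debts = (760 + 150 + 405 + 25 + 225 + 1,990) = 3,555; DTI = 3,555/7,450 = 47.7%.
Reserves = 6,290/760 = 8.3 months.
Option A: score 587 ≥ 580; DTI 47.7% ≤ 50% → qualifies.
Option B: score 587 ≥ 580; DTI 47.7% > 40%; reserves 8.3 ≥ 2 mo → does not qualify.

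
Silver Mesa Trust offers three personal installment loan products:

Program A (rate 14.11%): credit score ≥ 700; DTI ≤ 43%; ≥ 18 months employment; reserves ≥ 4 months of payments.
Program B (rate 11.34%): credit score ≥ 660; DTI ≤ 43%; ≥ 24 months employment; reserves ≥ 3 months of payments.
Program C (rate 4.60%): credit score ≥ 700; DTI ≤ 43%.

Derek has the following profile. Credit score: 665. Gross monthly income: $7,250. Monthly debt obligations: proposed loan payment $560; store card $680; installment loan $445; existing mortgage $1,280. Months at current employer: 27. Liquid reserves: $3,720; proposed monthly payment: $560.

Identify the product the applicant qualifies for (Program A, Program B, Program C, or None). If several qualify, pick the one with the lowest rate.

Program B

Total debts = (560 + 680 + 445 + 1,280) = 2,965; DTI = 2,965/7,250 = 40.9%.
Reserves = 3,720/560 = 6.6 months.
Program A: score 665 < 700; DTI 40.9% ≤ 43%; employment 27 ≥ 18 mo; reserves 6.6 ≥ 4 mo → does not qualify.
Program B: score 665 ≥ 660; DTI 40.9% ≤ 43%; employment 27 ≥ 24 mo; reserves 6.6 ≥ 3 mo → qualifies.
Program C: score 665 < 700; DTI 40.9% ≤ 43% → does not qualify.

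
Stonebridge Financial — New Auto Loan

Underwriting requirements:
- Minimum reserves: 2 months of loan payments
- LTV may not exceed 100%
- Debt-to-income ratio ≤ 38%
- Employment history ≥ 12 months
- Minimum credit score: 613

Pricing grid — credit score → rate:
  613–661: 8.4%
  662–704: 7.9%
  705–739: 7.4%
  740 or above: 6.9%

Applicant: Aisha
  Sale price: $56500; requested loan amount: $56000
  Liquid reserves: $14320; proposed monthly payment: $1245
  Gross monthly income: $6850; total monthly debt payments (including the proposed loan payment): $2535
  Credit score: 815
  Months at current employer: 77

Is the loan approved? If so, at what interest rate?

Approved at 6.9%

Credit score 815 ≥ 613 (meets minimum)
Loan-to-value = 56,000/56,500 = 99.1% — pass (100% max)
DTI: 2,535 ÷ 6,850 = 37%, within the 38% cap
Liquid reserves cover 14,320/1,245 = 11.5 months — ≥ 2 required
Employment 77 ≥ 12 months
All requirements met. Score 815 falls in the 740 or above tier → 6.9%.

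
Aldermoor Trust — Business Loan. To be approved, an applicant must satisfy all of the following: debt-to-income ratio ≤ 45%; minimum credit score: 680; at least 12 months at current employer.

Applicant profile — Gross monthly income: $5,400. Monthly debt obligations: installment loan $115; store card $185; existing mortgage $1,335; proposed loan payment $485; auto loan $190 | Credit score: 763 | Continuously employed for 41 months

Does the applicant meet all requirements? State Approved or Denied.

Approved

Total monthly debts = (115 + 185 + 1,335 + 485 + 190) = 2,310. DTI = 2,310/5,400 = 42.8% ≤ 45%
Credit score 763 ≥ 680 (meets)
Employment 41 ≥ 12 months
All criteria satisfied.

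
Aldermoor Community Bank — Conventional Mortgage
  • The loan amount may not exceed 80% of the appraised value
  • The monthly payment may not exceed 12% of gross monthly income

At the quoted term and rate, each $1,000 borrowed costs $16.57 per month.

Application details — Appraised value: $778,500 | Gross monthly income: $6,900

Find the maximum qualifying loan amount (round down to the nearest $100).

$49,900

Payment cap: 12% × $6,900 = $828/month.
At $16.57 per $1,000, that supports 828/16.57 × 1,000 ≈ $49,969 → $49,900.
LTV cap: 80% × $778,500 = $622,800 → $622,800.
Binding constraint: payment-to-income.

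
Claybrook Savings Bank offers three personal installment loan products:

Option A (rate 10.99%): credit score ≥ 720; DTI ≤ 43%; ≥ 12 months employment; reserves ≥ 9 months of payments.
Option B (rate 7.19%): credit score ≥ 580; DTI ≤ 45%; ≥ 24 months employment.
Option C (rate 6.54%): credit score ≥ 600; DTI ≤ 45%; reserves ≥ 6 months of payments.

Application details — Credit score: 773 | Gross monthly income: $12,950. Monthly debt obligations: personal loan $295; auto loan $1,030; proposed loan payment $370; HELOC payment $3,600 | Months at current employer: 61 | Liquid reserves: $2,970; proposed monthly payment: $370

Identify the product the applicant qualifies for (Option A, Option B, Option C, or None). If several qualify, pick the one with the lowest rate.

Total debts = (295 + 1,030 + 370 + 3,600) = 5,295; DTI = 5,295/12,950 = 40.9%.
Reserves = 2,970/370 = 8.0 months.
Option A: score 773 ≥ 720; DTI 40.9% ≤ 43%; employment 61 ≥ 12 mo; reserves 8.0 < 9 mo → does not qualify.
Option B: score 773 ≥ 580; DTI 40.9% ≤ 45%; employment 61 ≥ 24 mo → qualifies.
Option C: score 773 ≥ 600; DTI 40.9% ≤ 45%; reserves 8.0 ≥ 6 mo → qualifies.
Qualifying: Option B, Option C. Lowest rate is 6.54% → Option C.

Option C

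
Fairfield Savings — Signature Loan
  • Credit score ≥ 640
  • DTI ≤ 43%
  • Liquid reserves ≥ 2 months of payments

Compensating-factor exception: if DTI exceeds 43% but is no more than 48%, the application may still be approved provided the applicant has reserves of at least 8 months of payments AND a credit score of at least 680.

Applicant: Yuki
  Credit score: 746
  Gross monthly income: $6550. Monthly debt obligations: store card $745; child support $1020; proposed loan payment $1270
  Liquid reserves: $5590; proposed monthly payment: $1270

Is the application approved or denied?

Denied

Credit score 746 ≥ 640 (meets base)
Total debts = (745 + 1,020 + 1,270) = 3,035. DTI: 3,035 ÷ 6,550 = 46.3%, over the 43% base limit.
Reserves: 5,590 ÷ 1,270 = 4.4 months (meets 2-month minimum)
DTI 46.3% is within the 43%–48% exception band; checking compensating factors.
Reserves 4.4 < 8 months; credit score 746 ≥ 680.
Compensating-factor requirement not fully met.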